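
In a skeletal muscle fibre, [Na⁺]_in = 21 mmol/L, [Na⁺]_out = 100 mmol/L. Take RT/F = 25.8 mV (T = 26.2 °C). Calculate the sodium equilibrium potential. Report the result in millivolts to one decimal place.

40.3 mV

E = (25.8/z) · ln([Na⁺]_out/[Na⁺]_in) with z = +1.
= (25.8/1) · ln(100/21) = 25.80 · ln(4.762)
= 25.80 · (1.5606) = 40.26 mV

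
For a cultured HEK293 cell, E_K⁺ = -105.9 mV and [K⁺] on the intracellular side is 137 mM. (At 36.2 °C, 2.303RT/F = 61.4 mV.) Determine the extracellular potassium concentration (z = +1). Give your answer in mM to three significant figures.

2.58 mM

Nernst: E = (61.4/1) · log₁₀([out]/[in]), so log₁₀([out]/[in]) = -105.9 × 1 / 61.4 = -1.7248.
[out]/[in] = 10^(-1.7248) = 0.01885.
[out] = 0.01885 × 137 = 2.582 mM.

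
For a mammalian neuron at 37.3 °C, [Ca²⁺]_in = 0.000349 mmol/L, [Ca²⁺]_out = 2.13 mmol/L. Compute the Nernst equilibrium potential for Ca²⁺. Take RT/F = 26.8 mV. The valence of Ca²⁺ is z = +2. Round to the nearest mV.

E = (26.8/z) · ln([Ca²⁺]_out/[Ca²⁺]_in) with z = +2.
= (26.8/2) · ln(2.13/0.000349) = 13.40 · ln(6103)
= 13.40 · (8.7166) = 116.80 mV

117 mV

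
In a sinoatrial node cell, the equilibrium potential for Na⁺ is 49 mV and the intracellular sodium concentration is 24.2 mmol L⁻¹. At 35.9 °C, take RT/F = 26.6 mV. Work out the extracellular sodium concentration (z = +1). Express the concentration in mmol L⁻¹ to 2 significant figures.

150 mmol L⁻¹

Nernst: E = (26.6/1) · ln([out]/[in]), so ln([out]/[in]) = 49.0 × 1 / 26.6 = 1.8421.
[out]/[in] = e^(1.8421) = 6.31.
[out] = 6.31 × 24.2 = 152.7 mmol L⁻¹.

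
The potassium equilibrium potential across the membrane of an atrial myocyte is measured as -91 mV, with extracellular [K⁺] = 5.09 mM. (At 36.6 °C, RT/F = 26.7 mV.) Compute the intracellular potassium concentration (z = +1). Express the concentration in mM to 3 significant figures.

154 mM

Nernst: E = (26.7/1) · ln([out]/[in]), so ln([out]/[in]) = -91.0 × 1 / 26.7 = -3.4082.
[out]/[in] = e^(-3.4082) = 0.0331.
[in] = 5.09 / 0.0331 = 153.8 mM.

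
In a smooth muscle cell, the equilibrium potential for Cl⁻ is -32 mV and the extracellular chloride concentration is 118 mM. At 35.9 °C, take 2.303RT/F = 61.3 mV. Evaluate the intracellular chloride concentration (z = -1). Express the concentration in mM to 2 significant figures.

35 mM

Nernst: E = (61.3/-1) · log₁₀([out]/[in]), so log₁₀([out]/[in]) = -32.0 × -1 / 61.3 = 0.5220.
[out]/[in] = 10^(0.5220) = 3.327.
[in] = 118 / 3.327 = 35.47 mM.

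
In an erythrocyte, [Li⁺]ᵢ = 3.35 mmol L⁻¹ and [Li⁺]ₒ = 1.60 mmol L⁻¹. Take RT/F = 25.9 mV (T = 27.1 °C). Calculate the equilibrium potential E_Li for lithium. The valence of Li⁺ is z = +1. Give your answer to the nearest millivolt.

E = (25.9/z) · ln([Li⁺]_out/[Li⁺]_in) with z = +1.
= (25.9/1) · ln(1.60/3.35) = 25.90 · ln(0.4776)
= 25.90 · (-0.7390) = -19.14 mV

-19 mV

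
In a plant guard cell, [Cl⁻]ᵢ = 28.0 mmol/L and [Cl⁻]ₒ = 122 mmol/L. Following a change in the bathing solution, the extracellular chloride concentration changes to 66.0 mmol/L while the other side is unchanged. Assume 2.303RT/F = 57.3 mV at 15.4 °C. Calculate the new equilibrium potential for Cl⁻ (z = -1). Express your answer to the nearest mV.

-21 mV

After the shift: [Cl⁻]_out = 66.0, [Cl⁻]_in = 28.0 mmol/L.
E_new = (57.3/-1)·log₁₀(66.0/28.0) = -57.30 · (0.3724) = -21.34 mV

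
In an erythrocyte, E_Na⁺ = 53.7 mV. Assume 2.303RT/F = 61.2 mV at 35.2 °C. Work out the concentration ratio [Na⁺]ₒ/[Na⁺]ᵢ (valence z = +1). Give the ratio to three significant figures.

log₁₀([out]/[in]) = E·z/(61.2) = 53.7 × 1 / 61.2 = 0.8775
[out]/[in] = 10^(0.8775) = 7.541

7.54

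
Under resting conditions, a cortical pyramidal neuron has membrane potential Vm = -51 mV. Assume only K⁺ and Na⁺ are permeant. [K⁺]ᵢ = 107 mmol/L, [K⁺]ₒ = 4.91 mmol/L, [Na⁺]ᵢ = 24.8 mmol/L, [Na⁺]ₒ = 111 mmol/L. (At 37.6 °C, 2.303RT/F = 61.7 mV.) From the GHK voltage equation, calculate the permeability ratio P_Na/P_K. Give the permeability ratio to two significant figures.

0.10

Let α = P_Na/P_K. GHK: Vm = 61.7·log₁₀[(Kₒ + α·Naₒ)/(Kᵢ + α·Naᵢ)].
10^(Vm/61.7) = 10^(-51.0/61.7) = 0.14908
So 0.14908·(Kᵢ + α·Naᵢ) = Kₒ + α·Naₒ → α = (0.14908·107.0 − 4.91) / (111.0 − 0.14908·24.8)
α = (15.95 − 4.91) / (111.0 − 3.697) = 11.04/107.3 = 0.1029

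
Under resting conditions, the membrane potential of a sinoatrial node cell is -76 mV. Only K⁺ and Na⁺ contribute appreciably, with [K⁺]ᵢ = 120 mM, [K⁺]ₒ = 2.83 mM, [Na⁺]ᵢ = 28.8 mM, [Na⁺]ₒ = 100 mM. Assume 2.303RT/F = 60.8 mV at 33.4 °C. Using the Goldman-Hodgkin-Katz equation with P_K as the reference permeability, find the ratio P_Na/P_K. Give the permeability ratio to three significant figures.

0.0398

Let α = P_Na/P_K. GHK: Vm = 60.8·log₁₀[(Kₒ + α·Naₒ)/(Kᵢ + α·Naᵢ)].
10^(Vm/60.8) = 10^(-76.0/60.8) = 0.056234
So 0.056234·(Kᵢ + α·Naᵢ) = Kₒ + α·Naₒ → α = (0.056234·120.0 − 2.83) / (100.0 − 0.056234·28.8)
α = (6.748 − 2.83) / (100.0 − 1.62) = 3.918/98.38 = 0.03983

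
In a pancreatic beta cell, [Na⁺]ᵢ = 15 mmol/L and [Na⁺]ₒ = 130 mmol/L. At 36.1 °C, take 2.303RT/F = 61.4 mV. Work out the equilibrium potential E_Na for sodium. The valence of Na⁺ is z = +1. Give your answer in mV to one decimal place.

57.6 mV

E = (61.4/z) · log₁₀([Na⁺]_out/[Na⁺]_in) with z = +1.
= (61.4/1) · log₁₀(130/15) = 61.40 · log₁₀(8.667)
= 61.40 · (0.9379) = 57.58 mV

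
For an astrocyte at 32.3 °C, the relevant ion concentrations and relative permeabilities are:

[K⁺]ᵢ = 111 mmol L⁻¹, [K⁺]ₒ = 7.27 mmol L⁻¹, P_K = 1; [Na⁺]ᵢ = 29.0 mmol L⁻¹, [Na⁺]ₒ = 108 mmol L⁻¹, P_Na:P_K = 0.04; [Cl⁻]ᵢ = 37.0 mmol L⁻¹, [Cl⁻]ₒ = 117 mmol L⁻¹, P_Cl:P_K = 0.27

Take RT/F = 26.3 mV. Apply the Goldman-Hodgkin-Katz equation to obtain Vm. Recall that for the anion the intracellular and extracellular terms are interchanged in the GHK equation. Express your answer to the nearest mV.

-50 mV

Vm = 26.3 · ln[(Σ P·[cation]ₒ + Σ P·[anion]ᵢ) / (Σ P·[cation]ᵢ + Σ P·[anion]ₒ)]
Numerator = 1×7.27 + 0.04×108 + 0.27×37.0 = 21.58
Denominator = 1×111 + 0.04×29.0 + 0.27×117 = 143.8
Vm = 26.3 · ln(0.15012) = 26.3 × (-1.8963) = -49.87 mV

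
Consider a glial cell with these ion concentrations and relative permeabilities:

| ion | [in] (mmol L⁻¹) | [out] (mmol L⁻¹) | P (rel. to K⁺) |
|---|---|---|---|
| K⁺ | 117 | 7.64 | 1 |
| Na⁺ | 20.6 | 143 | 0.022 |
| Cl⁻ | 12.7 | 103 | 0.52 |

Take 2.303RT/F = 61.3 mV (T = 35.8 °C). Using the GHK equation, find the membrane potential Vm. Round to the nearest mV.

-61 mV

Vm = 61.3 · log₁₀[(Σ P·[cation]ₒ + Σ P·[anion]ᵢ) / (Σ P·[cation]ᵢ + Σ P·[anion]ₒ)]
Numerator = 1×7.64 + 0.022×143 + 0.52×12.7 = 17.39
Denominator = 1×117 + 0.022×20.6 + 0.52×103 = 171
Vm = 61.3 · log₁₀(0.10169) = 61.3 × (-0.9927) = -60.85 mV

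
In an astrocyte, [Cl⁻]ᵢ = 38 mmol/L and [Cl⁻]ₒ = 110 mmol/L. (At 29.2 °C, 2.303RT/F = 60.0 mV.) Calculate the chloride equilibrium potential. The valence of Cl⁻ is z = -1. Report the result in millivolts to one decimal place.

-27.7 mV

E = (60.0/z) · log₁₀([Cl⁻]_out/[Cl⁻]_in) with z = -1.
For an anion, dividing by z = -1 reverses the sign.
= (60.0/-1) · log₁₀(110/38) = -60.00 · log₁₀(2.895)
= -60.00 · (0.4616) = -27.70 mV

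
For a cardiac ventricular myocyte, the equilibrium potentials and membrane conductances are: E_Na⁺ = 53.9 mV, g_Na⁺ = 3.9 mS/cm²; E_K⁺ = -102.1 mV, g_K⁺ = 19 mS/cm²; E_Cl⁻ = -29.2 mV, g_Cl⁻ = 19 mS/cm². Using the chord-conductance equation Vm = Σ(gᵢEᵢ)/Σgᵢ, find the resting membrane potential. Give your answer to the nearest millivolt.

Σ gᵢEᵢ = 3.9·(53.9) + 19·(-102.1) + 19·(-29.2) = -2284.49
Σ gᵢ = 3.9 + 19 + 19 = 41.9
Vm = -2284.49 / 41.9 = -54.52 mV

-55 mV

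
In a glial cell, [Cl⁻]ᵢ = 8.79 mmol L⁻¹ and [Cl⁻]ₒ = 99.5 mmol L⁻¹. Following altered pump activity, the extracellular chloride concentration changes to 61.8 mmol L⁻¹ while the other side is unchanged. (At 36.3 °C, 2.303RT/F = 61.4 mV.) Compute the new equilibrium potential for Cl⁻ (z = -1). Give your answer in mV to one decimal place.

After the shift: [Cl⁻]_out = 61.8, [Cl⁻]_in = 8.79 mmol L⁻¹.
E_new = (61.4/-1)·log₁₀(61.8/8.79) = -61.40 · (0.8470) = -52.01 mV

-52.0 mV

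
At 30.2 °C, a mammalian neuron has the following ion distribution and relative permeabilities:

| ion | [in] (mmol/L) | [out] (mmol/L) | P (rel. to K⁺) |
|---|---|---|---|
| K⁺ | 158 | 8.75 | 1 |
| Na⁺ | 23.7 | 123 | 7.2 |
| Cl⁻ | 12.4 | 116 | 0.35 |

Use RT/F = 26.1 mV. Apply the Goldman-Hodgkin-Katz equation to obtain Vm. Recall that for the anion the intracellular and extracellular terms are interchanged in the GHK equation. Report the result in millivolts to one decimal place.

23.2 mV

Vm = 26.1 · ln[(Σ P·[cation]ₒ + Σ P·[anion]ᵢ) / (Σ P·[cation]ᵢ + Σ P·[anion]ₒ)]
Numerator = 1×8.75 + 7.2×123 + 0.35×12.4 = 898.7
Denominator = 1×158 + 7.2×23.7 + 0.35×116 = 369.2
Vm = 26.1 · ln(2.4339) = 26.1 × (0.8895) = 23.22 mV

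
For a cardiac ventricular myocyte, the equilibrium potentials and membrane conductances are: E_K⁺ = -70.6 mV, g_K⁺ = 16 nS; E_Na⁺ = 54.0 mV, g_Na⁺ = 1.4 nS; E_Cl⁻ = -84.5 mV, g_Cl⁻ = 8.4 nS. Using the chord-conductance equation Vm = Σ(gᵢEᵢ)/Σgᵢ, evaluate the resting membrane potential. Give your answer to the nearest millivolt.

-68 mV

Σ gᵢEᵢ = 16·(-70.6) + 1.4·(54.0) + 8.4·(-84.5) = -1763.80
Σ gᵢ = 16 + 1.4 + 8.4 = 25.8
Vm = -1763.80 / 25.8 = -68.36 mV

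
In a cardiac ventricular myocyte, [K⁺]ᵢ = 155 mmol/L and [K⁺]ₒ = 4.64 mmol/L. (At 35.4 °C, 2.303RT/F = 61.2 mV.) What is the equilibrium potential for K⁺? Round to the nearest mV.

-93 mV

E = (61.2/z) · log₁₀([K⁺]_out/[K⁺]_in) with z = +1.
= (61.2/1) · log₁₀(4.64/155) = 61.20 · log₁₀(0.02994)
= 61.20 · (-1.5238) = -93.26 mV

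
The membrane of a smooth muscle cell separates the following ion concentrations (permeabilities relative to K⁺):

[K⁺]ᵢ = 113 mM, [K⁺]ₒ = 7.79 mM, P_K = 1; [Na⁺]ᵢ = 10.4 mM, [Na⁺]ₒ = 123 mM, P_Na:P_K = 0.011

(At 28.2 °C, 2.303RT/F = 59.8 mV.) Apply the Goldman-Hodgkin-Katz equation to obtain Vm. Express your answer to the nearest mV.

-65 mV

Vm = 59.8 · log₁₀[(Σ P·[cation]ₒ + Σ P·[anion]ᵢ) / (Σ P·[cation]ᵢ + Σ P·[anion]ₒ)]
Numerator = 1×7.79 + 0.011×123 = 9.143
Denominator = 1×113 + 0.011×10.4 = 113.1
Vm = 59.8 · log₁₀(0.08083) = 59.8 × (-1.0924) = -65.33 mV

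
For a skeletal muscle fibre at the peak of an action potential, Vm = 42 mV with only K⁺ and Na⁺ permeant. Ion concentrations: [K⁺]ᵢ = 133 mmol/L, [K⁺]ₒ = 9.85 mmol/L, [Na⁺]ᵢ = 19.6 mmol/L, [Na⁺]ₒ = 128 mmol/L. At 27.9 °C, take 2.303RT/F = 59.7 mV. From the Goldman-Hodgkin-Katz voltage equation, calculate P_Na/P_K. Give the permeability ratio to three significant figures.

Let α = P_Na/P_K. GHK: Vm = 59.7·log₁₀[(Kₒ + α·Naₒ)/(Kᵢ + α·Naᵢ)].
10^(Vm/59.7) = 10^(42.0/59.7) = 5.0526
So 5.0526·(Kᵢ + α·Naᵢ) = Kₒ + α·Naₒ → α = (5.0526·133.0 − 9.85) / (128.0 − 5.0526·19.6)
α = (672 − 9.85) / (128.0 − 99.03) = 662.1/28.97 = 22.86

22.9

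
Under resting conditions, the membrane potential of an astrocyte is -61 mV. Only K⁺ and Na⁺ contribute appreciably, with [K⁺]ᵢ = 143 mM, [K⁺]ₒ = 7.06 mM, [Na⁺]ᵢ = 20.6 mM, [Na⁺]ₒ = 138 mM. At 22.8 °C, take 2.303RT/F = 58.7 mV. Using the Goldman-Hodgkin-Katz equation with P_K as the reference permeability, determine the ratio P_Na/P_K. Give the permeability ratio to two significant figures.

Let α = P_Na/P_K. GHK: Vm = 58.7·log₁₀[(Kₒ + α·Naₒ)/(Kᵢ + α·Naᵢ)].
10^(Vm/58.7) = 10^(-61.0/58.7) = 0.091373
So 0.091373·(Kᵢ + α·Naᵢ) = Kₒ + α·Naₒ → α = (0.091373·143.0 − 7.06) / (138.0 − 0.091373·20.6)
α = (13.07 − 7.06) / (138.0 − 1.882) = 6.006/136.1 = 0.04413

0.044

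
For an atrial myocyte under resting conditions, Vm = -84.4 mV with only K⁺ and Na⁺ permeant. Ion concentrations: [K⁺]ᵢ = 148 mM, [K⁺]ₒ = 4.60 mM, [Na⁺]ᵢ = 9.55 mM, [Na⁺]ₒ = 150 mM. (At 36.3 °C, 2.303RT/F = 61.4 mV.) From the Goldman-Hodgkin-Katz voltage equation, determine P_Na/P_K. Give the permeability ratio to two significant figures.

Let α = P_Na/P_K. GHK: Vm = 61.4·log₁₀[(Kₒ + α·Naₒ)/(Kᵢ + α·Naᵢ)].
10^(Vm/61.4) = 10^(-84.4/61.4) = 0.042209
So 0.042209·(Kᵢ + α·Naᵢ) = Kₒ + α·Naₒ → α = (0.042209·148.0 − 4.6) / (150.0 − 0.042209·9.55)
α = (6.247 − 4.6) / (150.0 − 0.4031) = 1.647/149.6 = 0.01101

0.011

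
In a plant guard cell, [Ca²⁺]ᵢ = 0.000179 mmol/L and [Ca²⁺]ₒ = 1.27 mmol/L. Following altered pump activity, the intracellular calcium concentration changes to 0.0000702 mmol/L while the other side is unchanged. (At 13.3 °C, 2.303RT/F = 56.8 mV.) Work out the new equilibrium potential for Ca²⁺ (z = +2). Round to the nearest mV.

After the shift: [Ca²⁺]_out = 1.27, [Ca²⁺]_in = 0.0000702 mmol/L.
E_new = (56.8/2)·log₁₀(1.27/0.0000702) = 28.40 · (4.2575) = 120.91 mV

121 mV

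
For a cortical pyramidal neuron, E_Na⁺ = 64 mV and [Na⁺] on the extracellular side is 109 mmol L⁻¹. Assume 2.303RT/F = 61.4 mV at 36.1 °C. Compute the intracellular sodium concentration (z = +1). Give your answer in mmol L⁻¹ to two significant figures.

Nernst: E = (61.4/1) · log₁₀([out]/[in]), so log₁₀([out]/[in]) = 64.0 × 1 / 61.4 = 1.0423.
[out]/[in] = 10^(1.0423) = 11.02.
[in] = 109 / 11.02 = 9.887 mmol L⁻¹.

9.9 mmol L⁻¹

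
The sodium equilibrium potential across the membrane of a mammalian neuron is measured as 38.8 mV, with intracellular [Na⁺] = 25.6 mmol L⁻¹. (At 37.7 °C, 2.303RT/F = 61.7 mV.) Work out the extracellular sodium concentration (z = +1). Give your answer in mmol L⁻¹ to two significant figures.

110 mmol L⁻¹

Nernst: E = (61.7/1) · log₁₀([out]/[in]), so log₁₀([out]/[in]) = 38.8 × 1 / 61.7 = 0.6288.
[out]/[in] = 10^(0.6288) = 4.255.
[out] = 4.255 × 25.6 = 108.9 mmol L⁻¹.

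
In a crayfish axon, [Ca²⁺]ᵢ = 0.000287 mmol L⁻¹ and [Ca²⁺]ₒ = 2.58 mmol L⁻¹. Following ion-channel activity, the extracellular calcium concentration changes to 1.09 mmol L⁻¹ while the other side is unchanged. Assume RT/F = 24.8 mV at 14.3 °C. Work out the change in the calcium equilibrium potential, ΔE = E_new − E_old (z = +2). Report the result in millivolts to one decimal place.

-10.7 mV

E_old = (24.8/2)·ln(2.58/0.000287) = 112.89 mV
E_new = (24.8/2)·ln(1.09/0.000287) = 102.20 mV
ΔE = 102.20 − (112.89) = -10.68 mV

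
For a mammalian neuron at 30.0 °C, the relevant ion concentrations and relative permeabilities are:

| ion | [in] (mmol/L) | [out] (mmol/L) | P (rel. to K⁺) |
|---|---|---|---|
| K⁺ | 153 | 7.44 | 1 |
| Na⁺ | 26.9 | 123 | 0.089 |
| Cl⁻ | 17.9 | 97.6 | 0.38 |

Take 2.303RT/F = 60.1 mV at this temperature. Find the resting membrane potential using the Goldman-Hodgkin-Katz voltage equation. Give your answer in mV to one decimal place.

Vm = 60.1 · log₁₀[(Σ P·[cation]ₒ + Σ P·[anion]ᵢ) / (Σ P·[cation]ᵢ + Σ P·[anion]ₒ)]
Numerator = 1×7.44 + 0.089×123 + 0.38×17.9 = 25.19
Denominator = 1×153 + 0.089×26.9 + 0.38×97.6 = 192.5
Vm = 60.1 · log₁₀(0.13086) = 60.1 × (-0.8832) = -53.08 mV

-53.1 mV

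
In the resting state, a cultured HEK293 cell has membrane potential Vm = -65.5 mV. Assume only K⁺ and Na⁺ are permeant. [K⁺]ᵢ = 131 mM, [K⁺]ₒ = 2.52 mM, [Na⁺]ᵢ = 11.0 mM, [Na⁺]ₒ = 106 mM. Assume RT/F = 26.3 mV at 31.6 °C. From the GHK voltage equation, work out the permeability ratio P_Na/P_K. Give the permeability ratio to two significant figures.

0.079

Let α = P_Na/P_K. GHK: Vm = 26.3·ln[(Kₒ + α·Naₒ)/(Kᵢ + α·Naᵢ)].
e^(Vm/26.3) = e^(-65.5/26.3) = 0.082869
So 0.082869·(Kᵢ + α·Naᵢ) = Kₒ + α·Naₒ → α = (0.082869·131.0 − 2.52) / (106.0 − 0.082869·11.0)
α = (10.86 − 2.52) / (106.0 − 0.9116) = 8.336/105.1 = 0.07932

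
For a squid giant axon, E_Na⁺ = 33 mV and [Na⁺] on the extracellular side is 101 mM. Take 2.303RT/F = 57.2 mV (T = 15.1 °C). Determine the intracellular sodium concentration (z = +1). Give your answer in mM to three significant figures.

Nernst: E = (57.2/1) · log₁₀([out]/[in]), so log₁₀([out]/[in]) = 33.0 × 1 / 57.2 = 0.5769.
[out]/[in] = 10^(0.5769) = 3.775.
[in] = 101 / 3.775 = 26.75 mM.

26.8 mM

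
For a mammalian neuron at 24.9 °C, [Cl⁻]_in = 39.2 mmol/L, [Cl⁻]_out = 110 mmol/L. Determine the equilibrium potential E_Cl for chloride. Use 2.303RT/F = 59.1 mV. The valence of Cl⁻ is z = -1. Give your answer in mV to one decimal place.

-26.5 mV

E = (59.1/z) · log₁₀([Cl⁻]_out/[Cl⁻]_in) with z = -1.
For an anion, dividing by z = -1 reverses the sign.
= (59.1/-1) · log₁₀(110/39.2) = -59.10 · log₁₀(2.806)
= -59.10 · (0.4481) = -26.48 mV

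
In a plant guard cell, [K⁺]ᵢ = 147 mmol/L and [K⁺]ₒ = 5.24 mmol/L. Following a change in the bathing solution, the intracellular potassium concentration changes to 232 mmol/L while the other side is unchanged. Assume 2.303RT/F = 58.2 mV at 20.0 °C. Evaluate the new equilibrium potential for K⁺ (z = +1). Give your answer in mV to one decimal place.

After the shift: [K⁺]_out = 5.24, [K⁺]_in = 232 mmol/L.
E_new = (58.2/1)·log₁₀(5.24/232) = 58.20 · (-1.6462) = -95.81 mV

-95.8 mV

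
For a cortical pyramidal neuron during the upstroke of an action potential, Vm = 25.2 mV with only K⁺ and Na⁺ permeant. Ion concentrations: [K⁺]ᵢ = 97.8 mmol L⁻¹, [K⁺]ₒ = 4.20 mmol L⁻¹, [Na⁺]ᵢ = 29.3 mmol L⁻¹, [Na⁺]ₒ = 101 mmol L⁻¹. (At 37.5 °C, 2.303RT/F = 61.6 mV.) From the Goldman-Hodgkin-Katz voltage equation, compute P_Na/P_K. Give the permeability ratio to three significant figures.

Let α = P_Na/P_K. GHK: Vm = 61.6·log₁₀[(Kₒ + α·Naₒ)/(Kᵢ + α·Naᵢ)].
10^(Vm/61.6) = 10^(25.2/61.6) = 2.565
So 2.565·(Kᵢ + α·Naᵢ) = Kₒ + α·Naₒ → α = (2.565·97.8 − 4.2) / (101.0 − 2.565·29.3)
α = (250.9 − 4.2) / (101.0 − 75.16) = 246.7/25.84 = 9.544

9.54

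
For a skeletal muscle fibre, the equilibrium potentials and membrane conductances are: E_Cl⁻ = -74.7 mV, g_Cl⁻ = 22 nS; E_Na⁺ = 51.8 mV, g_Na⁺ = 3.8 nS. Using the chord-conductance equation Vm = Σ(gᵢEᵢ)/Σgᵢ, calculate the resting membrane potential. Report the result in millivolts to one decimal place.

Σ gᵢEᵢ = 22·(-74.7) + 3.8·(51.8) = -1446.56
Σ gᵢ = 22 + 3.8 = 25.8
Vm = -1446.56 / 25.8 = -56.07 mV

-56.1 mV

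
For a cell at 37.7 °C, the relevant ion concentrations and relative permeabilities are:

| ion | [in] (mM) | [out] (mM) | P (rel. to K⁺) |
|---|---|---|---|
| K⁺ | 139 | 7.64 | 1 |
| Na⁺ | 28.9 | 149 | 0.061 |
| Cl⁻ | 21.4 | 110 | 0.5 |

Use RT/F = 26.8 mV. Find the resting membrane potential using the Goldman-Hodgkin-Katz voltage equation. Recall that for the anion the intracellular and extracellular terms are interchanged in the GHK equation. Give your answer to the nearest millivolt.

-53 mV

Vm = 26.8 · ln[(Σ P·[cation]ₒ + Σ P·[anion]ᵢ) / (Σ P·[cation]ᵢ + Σ P·[anion]ₒ)]
Numerator = 1×7.64 + 0.061×149 + 0.5×21.4 = 27.43
Denominator = 1×139 + 0.061×28.9 + 0.5×110 = 195.8
Vm = 26.8 · ln(0.14011) = 26.8 × (-1.9653) = -52.67 mV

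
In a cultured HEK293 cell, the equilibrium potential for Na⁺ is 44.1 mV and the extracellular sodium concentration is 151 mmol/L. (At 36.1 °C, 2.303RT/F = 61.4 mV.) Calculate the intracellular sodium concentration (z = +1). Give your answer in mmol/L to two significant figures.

Nernst: E = (61.4/1) · log₁₀([out]/[in]), so log₁₀([out]/[in]) = 44.1 × 1 / 61.4 = 0.7182.
[out]/[in] = 10^(0.7182) = 5.227.
[in] = 151 / 5.227 = 28.89 mmol/L.

29 mmol/L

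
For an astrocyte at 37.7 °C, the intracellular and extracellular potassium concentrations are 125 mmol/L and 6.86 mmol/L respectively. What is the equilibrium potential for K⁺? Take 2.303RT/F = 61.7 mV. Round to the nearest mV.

-78 mV

E = (61.7/z) · log₁₀([K⁺]_out/[K⁺]_in) with z = +1.
= (61.7/1) · log₁₀(6.86/125) = 61.70 · log₁₀(0.05488)
= 61.70 · (-1.2606) = -77.78 mV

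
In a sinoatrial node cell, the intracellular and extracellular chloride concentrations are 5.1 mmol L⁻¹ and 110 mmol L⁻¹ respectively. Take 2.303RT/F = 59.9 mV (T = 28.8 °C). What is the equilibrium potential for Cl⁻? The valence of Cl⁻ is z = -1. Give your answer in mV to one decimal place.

E = (59.9/z) · log₁₀([Cl⁻]_out/[Cl⁻]_in) with z = -1.
For an anion, dividing by z = -1 reverses the sign.
= (59.9/-1) · log₁₀(110/5.1) = -59.90 · log₁₀(21.57)
= -59.90 · (1.3338) = -79.90 mV

-79.9 mV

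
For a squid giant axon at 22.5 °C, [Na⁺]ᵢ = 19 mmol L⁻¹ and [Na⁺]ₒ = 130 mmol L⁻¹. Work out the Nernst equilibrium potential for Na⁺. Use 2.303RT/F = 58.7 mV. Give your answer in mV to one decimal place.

E = (58.7/z) · log₁₀([Na⁺]_out/[Na⁺]_in) with z = +1.
= (58.7/1) · log₁₀(130/19) = 58.70 · log₁₀(6.842)
= 58.70 · (0.8352) = 49.03 mV

49.0 mV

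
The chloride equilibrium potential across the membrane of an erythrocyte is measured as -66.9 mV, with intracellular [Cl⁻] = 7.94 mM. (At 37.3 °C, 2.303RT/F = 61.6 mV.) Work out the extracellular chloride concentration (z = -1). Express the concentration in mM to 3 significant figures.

Nernst: E = (61.6/-1) · log₁₀([out]/[in]), so log₁₀([out]/[in]) = -66.9 × -1 / 61.6 = 1.0860.
[out]/[in] = 10^(1.0860) = 12.19.
[out] = 12.19 × 7.94 = 96.8 mM.

96.8 mM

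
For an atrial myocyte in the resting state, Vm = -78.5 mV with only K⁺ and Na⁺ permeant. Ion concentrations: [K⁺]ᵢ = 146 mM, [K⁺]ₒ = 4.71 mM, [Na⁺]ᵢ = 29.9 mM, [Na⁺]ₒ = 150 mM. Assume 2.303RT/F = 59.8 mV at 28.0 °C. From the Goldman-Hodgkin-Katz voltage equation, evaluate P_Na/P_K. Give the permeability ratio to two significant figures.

Let α = P_Na/P_K. GHK: Vm = 59.8·log₁₀[(Kₒ + α·Naₒ)/(Kᵢ + α·Naᵢ)].
10^(Vm/59.8) = 10^(-78.5/59.8) = 0.048673
So 0.048673·(Kᵢ + α·Naᵢ) = Kₒ + α·Naₒ → α = (0.048673·146.0 − 4.71) / (150.0 − 0.048673·29.9)
α = (7.106 − 4.71) / (150.0 − 1.455) = 2.396/148.5 = 0.01613

0.016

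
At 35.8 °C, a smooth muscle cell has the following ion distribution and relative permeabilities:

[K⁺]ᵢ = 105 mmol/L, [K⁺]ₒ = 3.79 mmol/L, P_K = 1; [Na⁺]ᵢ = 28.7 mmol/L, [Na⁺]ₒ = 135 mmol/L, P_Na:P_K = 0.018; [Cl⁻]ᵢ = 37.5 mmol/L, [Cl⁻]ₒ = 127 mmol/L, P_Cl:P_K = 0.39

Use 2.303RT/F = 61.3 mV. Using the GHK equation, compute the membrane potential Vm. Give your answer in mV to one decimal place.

-53.4 mV

Vm = 61.3 · log₁₀[(Σ P·[cation]ₒ + Σ P·[anion]ᵢ) / (Σ P·[cation]ᵢ + Σ P·[anion]ₒ)]
Numerator = 1×3.79 + 0.018×135 + 0.39×37.5 = 20.84
Denominator = 1×105 + 0.018×28.7 + 0.39×127 = 155
Vm = 61.3 · log₁₀(0.13444) = 61.3 × (-0.8715) = -53.42 mV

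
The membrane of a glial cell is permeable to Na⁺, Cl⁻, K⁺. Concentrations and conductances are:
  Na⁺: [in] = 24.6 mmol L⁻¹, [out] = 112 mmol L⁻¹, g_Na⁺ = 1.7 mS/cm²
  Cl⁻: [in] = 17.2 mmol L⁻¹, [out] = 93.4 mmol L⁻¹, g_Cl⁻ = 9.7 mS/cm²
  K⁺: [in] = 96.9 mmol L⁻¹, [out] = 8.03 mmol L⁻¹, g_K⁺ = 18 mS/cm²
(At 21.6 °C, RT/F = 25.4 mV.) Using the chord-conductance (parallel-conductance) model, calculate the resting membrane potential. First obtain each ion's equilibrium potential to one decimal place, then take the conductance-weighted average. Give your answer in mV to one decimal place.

E_Na⁺ = (25.4/1)·ln(112/24.6) = 38.5 mV
E_Cl⁻ = (25.4/-1)·ln(93.4/17.2) = -43.0 mV
E_K⁺ = (25.4/1)·ln(8.03/96.9) = -63.3 mV
Vm = (Σ gᵢEᵢ)/(Σ gᵢ) = (1.7·38.5 + 9.7·-43.0 + 18·-63.3) / (1.7 + 9.7 + 18)
= -1491.05 / 29.4 = -50.72 mV

-50.7 mV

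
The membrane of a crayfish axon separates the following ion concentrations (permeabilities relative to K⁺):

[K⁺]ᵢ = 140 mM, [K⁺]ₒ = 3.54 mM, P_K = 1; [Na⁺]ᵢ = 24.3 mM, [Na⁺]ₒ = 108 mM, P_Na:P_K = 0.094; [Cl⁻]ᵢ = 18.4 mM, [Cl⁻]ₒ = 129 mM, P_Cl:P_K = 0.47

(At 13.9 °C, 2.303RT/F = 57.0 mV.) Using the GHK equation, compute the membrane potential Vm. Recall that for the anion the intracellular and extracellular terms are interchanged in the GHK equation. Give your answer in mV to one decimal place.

Vm = 57.0 · log₁₀[(Σ P·[cation]ₒ + Σ P·[anion]ᵢ) / (Σ P·[cation]ᵢ + Σ P·[anion]ₒ)]
Numerator = 1×3.54 + 0.094×108 + 0.47×18.4 = 22.34
Denominator = 1×140 + 0.094×24.3 + 0.47×129 = 202.9
Vm = 57.0 · log₁₀(0.1101) = 57.0 × (-0.9582) = -54.62 mV

-54.6 mV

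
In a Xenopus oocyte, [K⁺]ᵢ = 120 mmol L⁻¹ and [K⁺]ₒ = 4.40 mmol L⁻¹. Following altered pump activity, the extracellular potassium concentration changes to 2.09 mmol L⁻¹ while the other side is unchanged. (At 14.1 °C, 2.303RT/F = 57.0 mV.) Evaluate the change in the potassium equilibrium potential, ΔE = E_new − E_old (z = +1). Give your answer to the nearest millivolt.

E_old = (57.0/1)·log₁₀(4.40/120) = -81.84 mV
E_new = (57.0/1)·log₁₀(2.09/120) = -100.26 mV
ΔE = -100.26 − (-81.84) = -18.43 mV

-18 mV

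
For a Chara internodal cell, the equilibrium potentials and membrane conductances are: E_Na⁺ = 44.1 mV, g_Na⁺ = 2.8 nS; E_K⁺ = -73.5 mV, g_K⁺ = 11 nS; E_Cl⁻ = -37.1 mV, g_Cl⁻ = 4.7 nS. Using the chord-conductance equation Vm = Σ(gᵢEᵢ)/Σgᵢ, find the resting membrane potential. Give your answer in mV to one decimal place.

Σ gᵢEᵢ = 2.8·(44.1) + 11·(-73.5) + 4.7·(-37.1) = -859.39
Σ gᵢ = 2.8 + 11 + 4.7 = 18.5
Vm = -859.39 / 18.5 = -46.45 mV

-46.5 mV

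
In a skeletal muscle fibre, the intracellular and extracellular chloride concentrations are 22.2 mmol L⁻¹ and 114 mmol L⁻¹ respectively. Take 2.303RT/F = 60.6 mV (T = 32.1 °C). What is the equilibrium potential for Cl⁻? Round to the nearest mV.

-43 mV

E = (60.6/z) · log₁₀([Cl⁻]_out/[Cl⁻]_in) with z = -1.
For an anion, dividing by z = -1 reverses the sign.
= (60.6/-1) · log₁₀(114/22.2) = -60.60 · log₁₀(5.135)
= -60.60 · (0.7106) = -43.06 mV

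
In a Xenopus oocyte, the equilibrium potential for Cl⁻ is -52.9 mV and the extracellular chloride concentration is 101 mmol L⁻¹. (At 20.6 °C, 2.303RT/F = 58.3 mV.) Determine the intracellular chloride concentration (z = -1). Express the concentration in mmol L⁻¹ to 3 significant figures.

Nernst: E = (58.3/-1) · log₁₀([out]/[in]), so log₁₀([out]/[in]) = -52.9 × -1 / 58.3 = 0.9074.
[out]/[in] = 10^(0.9074) = 8.079.
[in] = 101 / 8.079 = 12.5 mmol L⁻¹.

12.5 mmol L⁻¹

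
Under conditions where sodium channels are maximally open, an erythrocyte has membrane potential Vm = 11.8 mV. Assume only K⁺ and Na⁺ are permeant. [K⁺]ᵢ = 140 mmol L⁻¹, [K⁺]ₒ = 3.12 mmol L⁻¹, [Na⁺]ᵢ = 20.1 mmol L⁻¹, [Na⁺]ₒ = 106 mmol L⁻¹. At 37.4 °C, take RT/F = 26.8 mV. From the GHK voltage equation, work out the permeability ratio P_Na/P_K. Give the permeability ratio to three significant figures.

Let α = P_Na/P_K. GHK: Vm = 26.8·ln[(Kₒ + α·Naₒ)/(Kᵢ + α·Naᵢ)].
e^(Vm/26.8) = e^(11.8/26.8) = 1.5532
So 1.5532·(Kᵢ + α·Naᵢ) = Kₒ + α·Naₒ → α = (1.5532·140.0 − 3.12) / (106.0 − 1.5532·20.1)
α = (217.4 − 3.12) / (106.0 − 31.22) = 214.3/74.78 = 2.866

2.87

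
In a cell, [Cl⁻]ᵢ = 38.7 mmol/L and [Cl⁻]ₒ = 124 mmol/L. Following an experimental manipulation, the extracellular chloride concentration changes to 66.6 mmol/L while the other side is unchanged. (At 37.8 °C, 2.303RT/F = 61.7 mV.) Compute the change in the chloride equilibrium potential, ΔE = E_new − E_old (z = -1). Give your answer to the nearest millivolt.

17 mV

E_old = (61.7/-1)·log₁₀(124/38.7) = -31.20 mV
E_new = (61.7/-1)·log₁₀(66.6/38.7) = -14.55 mV
ΔE = -14.55 − (-31.20) = 16.66 mV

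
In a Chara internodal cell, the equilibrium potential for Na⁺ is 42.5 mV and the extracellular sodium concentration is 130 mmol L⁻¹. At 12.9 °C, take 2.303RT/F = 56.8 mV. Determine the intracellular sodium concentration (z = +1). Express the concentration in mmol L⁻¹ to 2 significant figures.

Nernst: E = (56.8/1) · log₁₀([out]/[in]), so log₁₀([out]/[in]) = 42.5 × 1 / 56.8 = 0.7482.
[out]/[in] = 10^(0.7482) = 5.601.
[in] = 130 / 5.601 = 23.21 mmol L⁻¹.

23 mmol L⁻¹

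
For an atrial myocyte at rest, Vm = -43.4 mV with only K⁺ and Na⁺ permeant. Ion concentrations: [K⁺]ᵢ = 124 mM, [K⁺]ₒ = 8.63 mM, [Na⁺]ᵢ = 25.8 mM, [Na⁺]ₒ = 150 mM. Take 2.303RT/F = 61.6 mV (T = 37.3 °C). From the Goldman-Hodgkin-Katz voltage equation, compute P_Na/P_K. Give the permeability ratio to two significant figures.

0.11

Let α = P_Na/P_K. GHK: Vm = 61.6·log₁₀[(Kₒ + α·Naₒ)/(Kᵢ + α·Naᵢ)].
10^(Vm/61.6) = 10^(-43.4/61.6) = 0.19745
So 0.19745·(Kᵢ + α·Naᵢ) = Kₒ + α·Naₒ → α = (0.19745·124.0 − 8.63) / (150.0 − 0.19745·25.8)
α = (24.48 − 8.63) / (150.0 − 5.094) = 15.85/144.9 = 0.1094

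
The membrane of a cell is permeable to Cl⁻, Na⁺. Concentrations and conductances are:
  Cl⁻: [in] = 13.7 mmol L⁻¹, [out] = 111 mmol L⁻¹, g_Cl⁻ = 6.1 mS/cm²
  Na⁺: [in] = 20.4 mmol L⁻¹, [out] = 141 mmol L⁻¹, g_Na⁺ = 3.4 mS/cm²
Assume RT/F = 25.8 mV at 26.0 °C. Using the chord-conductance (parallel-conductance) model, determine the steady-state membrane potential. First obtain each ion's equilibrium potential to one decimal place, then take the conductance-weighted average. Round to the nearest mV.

E_Cl⁻ = (25.8/-1)·ln(111/13.7) = -54.0 mV
E_Na⁺ = (25.8/1)·ln(141/20.4) = 49.9 mV
Vm = (Σ gᵢEᵢ)/(Σ gᵢ) = (6.1·-54.0 + 3.4·49.9) / (6.1 + 3.4)
= -159.74 / 9.5 = -16.81 mV

-17 mV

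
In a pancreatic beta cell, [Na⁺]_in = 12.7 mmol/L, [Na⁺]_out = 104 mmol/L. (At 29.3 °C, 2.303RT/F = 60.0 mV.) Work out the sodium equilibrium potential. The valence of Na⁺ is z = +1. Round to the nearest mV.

55 mV

E = (60.0/z) · log₁₀([Na⁺]_out/[Na⁺]_in) with z = +1.
= (60.0/1) · log₁₀(104/12.7) = 60.00 · log₁₀(8.189)
= 60.00 · (0.9132) = 54.79 mV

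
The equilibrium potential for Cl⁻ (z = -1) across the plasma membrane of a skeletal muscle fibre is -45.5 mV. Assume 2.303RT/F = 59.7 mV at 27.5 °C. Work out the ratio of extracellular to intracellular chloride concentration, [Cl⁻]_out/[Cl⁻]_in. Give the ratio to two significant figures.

log₁₀([out]/[in]) = E·z/(59.7) = -45.5 × -1 / 59.7 = 0.7621
[out]/[in] = 10^(0.7621) = 5.783

5.8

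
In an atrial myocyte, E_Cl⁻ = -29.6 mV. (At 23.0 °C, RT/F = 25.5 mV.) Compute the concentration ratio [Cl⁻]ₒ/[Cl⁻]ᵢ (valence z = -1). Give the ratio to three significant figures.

ln([out]/[in]) = E·z/(25.5) = -29.6 × -1 / 25.5 = 1.1608
[out]/[in] = e^(1.1608) = 3.192

3.19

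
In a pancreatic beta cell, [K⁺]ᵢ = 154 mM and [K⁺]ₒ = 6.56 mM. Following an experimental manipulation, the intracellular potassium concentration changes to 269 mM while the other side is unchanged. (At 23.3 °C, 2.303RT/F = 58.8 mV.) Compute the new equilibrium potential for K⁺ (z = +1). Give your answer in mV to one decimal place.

-94.8 mV

After the shift: [K⁺]_out = 6.56, [K⁺]_in = 269 mM.
E_new = (58.8/1)·log₁₀(6.56/269) = 58.80 · (-1.6128) = -94.84 mV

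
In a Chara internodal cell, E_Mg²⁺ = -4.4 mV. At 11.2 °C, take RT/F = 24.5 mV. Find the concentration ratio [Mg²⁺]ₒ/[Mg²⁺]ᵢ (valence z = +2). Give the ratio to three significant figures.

0.698

ln([out]/[in]) = E·z/(24.5) = -4.4 × 2 / 24.5 = -0.3592
[out]/[in] = e^(-0.3592) = 0.6982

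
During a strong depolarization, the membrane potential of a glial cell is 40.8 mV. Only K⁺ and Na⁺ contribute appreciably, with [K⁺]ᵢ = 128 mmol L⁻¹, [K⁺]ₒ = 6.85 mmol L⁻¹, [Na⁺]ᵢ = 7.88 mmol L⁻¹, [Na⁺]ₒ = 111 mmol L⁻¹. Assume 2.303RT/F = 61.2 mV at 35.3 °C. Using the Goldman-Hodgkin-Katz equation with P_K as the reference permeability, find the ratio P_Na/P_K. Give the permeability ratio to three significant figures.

Let α = P_Na/P_K. GHK: Vm = 61.2·log₁₀[(Kₒ + α·Naₒ)/(Kᵢ + α·Naᵢ)].
10^(Vm/61.2) = 10^(40.8/61.2) = 4.6416
So 4.6416·(Kᵢ + α·Naᵢ) = Kₒ + α·Naₒ → α = (4.6416·128.0 − 6.85) / (111.0 − 4.6416·7.88)
α = (594.1 − 6.85) / (111.0 − 36.58) = 587.3/74.42 = 7.891

7.89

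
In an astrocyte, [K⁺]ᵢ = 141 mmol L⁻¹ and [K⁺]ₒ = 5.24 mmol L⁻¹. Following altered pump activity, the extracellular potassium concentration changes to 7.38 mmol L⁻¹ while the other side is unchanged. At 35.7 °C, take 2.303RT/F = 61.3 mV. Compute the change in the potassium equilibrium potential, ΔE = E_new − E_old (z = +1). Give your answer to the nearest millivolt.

9 mV

E_old = (61.3/1)·log₁₀(5.24/141) = -87.65 mV
E_new = (61.3/1)·log₁₀(7.38/141) = -78.54 mV
ΔE = -78.54 − (-87.65) = 9.12 mV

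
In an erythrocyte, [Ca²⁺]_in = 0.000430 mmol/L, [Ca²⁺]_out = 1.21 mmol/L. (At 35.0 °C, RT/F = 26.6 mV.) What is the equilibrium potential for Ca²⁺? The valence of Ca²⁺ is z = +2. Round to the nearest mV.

106 mV

E = (26.6/z) · ln([Ca²⁺]_out/[Ca²⁺]_in) with z = +2.
= (26.6/2) · ln(1.21/0.000430) = 13.30 · ln(2814)
= 13.30 · (7.9423) = 105.63 mV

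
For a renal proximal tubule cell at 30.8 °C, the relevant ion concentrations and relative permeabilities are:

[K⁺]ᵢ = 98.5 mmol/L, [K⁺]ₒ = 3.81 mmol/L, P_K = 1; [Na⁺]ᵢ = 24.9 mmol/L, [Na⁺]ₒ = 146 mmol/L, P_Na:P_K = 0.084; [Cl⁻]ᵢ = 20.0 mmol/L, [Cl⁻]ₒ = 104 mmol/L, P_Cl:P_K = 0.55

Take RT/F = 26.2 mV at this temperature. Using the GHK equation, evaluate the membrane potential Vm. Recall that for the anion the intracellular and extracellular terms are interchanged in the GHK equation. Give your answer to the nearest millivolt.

Vm = 26.2 · ln[(Σ P·[cation]ₒ + Σ P·[anion]ᵢ) / (Σ P·[cation]ᵢ + Σ P·[anion]ₒ)]
Numerator = 1×3.81 + 0.084×146 + 0.55×20.0 = 27.07
Denominator = 1×98.5 + 0.084×24.9 + 0.55×104 = 157.8
Vm = 26.2 · ln(0.17158) = 26.2 × (-1.7627) = -46.18 mV

-46 mV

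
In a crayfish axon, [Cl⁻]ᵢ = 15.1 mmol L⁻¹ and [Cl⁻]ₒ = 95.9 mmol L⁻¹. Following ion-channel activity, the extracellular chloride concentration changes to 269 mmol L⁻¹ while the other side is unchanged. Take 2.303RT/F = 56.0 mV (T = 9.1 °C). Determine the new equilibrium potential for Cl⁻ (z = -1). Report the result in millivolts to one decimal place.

After the shift: [Cl⁻]_out = 269, [Cl⁻]_in = 15.1 mmol L⁻¹.
E_new = (56.0/-1)·log₁₀(269/15.1) = -56.00 · (1.2508) = -70.04 mV

-70.0 mV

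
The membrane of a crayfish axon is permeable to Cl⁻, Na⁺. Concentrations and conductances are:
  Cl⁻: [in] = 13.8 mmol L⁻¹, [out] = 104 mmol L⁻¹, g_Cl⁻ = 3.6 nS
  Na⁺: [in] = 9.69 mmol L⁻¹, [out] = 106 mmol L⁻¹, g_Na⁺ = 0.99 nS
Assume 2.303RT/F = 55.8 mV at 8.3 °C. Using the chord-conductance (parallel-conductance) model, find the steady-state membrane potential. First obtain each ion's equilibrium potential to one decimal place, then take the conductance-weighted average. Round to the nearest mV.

-26 mV

E_Cl⁻ = (55.8/-1)·log₁₀(104/13.8) = -48.9 mV
E_Na⁺ = (55.8/1)·log₁₀(106/9.69) = 58.0 mV
Vm = (Σ gᵢEᵢ)/(Σ gᵢ) = (3.6·-48.9 + 0.99·58.0) / (3.6 + 0.99)
= -118.62 / 4.59 = -25.84 mV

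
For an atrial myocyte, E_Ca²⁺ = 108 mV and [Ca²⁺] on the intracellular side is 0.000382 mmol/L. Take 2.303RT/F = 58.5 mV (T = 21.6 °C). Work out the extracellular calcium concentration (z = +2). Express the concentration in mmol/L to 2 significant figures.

1.9 mmol/L

Nernst: E = (58.5/2) · log₁₀([out]/[in]), so log₁₀([out]/[in]) = 108.0 × 2 / 58.5 = 3.6923.
[out]/[in] = 10^(3.6923) = 4924.
[out] = 4924 × 0.000382 = 1.881 mmol/L.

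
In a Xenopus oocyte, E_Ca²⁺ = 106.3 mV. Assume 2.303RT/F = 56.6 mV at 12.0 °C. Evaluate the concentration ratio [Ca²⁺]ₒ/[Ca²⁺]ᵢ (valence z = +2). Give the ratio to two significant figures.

log₁₀([out]/[in]) = E·z/(56.6) = 106.3 × 2 / 56.6 = 3.7562
[out]/[in] = 10^(3.7562) = 5704

5700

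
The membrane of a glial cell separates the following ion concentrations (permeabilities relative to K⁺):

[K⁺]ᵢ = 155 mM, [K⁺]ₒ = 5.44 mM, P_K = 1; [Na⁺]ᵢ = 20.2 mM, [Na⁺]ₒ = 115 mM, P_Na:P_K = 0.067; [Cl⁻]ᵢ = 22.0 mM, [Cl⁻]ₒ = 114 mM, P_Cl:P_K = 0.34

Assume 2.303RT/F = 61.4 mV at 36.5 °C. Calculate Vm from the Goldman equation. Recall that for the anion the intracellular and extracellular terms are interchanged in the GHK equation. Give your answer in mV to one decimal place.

-59.9 mV

Vm = 61.4 · log₁₀[(Σ P·[cation]ₒ + Σ P·[anion]ᵢ) / (Σ P·[cation]ᵢ + Σ P·[anion]ₒ)]
Numerator = 1×5.44 + 0.067×115 + 0.34×22.0 = 20.62
Denominator = 1×155 + 0.067×20.2 + 0.34×114 = 195.1
Vm = 61.4 · log₁₀(0.10571) = 61.4 × (-0.9759) = -59.92 mV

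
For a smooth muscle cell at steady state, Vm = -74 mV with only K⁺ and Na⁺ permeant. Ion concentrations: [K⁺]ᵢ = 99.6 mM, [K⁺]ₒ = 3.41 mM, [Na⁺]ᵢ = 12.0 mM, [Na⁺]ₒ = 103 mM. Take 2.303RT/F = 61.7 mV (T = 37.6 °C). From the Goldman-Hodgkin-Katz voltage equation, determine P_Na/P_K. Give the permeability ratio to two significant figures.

Let α = P_Na/P_K. GHK: Vm = 61.7·log₁₀[(Kₒ + α·Naₒ)/(Kᵢ + α·Naᵢ)].
10^(Vm/61.7) = 10^(-74.0/61.7) = 0.06319
So 0.06319·(Kᵢ + α·Naᵢ) = Kₒ + α·Naₒ → α = (0.06319·99.6 − 3.41) / (103.0 − 0.06319·12.0)
α = (6.294 − 3.41) / (103.0 − 0.7583) = 2.884/102.2 = 0.0282

0.028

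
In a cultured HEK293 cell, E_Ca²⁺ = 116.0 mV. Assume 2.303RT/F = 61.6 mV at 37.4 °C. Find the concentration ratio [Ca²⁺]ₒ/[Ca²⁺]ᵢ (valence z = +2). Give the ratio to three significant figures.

5840

log₁₀([out]/[in]) = E·z/(61.6) = 116.0 × 2 / 61.6 = 3.7662
[out]/[in] = 10^(3.7662) = 5838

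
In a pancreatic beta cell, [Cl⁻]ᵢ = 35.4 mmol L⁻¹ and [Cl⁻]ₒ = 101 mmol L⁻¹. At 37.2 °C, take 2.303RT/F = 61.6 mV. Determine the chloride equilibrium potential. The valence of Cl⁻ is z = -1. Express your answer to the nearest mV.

E = (61.6/z) · log₁₀([Cl⁻]_out/[Cl⁻]_in) with z = -1.
For an anion, dividing by z = -1 reverses the sign.
= (61.6/-1) · log₁₀(101/35.4) = -61.60 · log₁₀(2.853)
= -61.60 · (0.4553) = -28.05 mV

-28 mV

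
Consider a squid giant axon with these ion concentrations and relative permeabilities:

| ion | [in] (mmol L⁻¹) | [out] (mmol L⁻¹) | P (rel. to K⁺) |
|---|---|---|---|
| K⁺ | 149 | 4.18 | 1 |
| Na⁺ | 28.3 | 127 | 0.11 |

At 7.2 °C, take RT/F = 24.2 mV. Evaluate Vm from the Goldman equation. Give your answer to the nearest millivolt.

-51 mV

Vm = 24.2 · ln[(Σ P·[cation]ₒ + Σ P·[anion]ᵢ) / (Σ P·[cation]ᵢ + Σ P·[anion]ₒ)]
Numerator = 1×4.18 + 0.11×127 = 18.15
Denominator = 1×149 + 0.11×28.3 = 152.1
Vm = 24.2 · ln(0.11932) = 24.2 × (-2.1260) = -51.45 mV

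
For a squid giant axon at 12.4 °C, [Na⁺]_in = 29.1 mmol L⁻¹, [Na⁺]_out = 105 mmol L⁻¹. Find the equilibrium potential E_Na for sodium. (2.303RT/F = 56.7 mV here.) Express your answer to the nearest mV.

32 mV

E = (56.7/z) · log₁₀([Na⁺]_out/[Na⁺]_in) with z = +1.
= (56.7/1) · log₁₀(105/29.1) = 56.70 · log₁₀(3.608)
= 56.70 · (0.5573) = 31.60 mV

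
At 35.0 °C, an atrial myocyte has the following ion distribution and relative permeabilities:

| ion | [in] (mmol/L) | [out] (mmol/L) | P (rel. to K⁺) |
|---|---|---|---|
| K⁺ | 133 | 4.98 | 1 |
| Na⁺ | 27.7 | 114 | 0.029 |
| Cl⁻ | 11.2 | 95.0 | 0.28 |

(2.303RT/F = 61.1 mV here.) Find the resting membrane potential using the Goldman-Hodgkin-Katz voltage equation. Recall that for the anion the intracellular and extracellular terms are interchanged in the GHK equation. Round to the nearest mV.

Vm = 61.1 · log₁₀[(Σ P·[cation]ₒ + Σ P·[anion]ᵢ) / (Σ P·[cation]ᵢ + Σ P·[anion]ₒ)]
Numerator = 1×4.98 + 0.029×114 + 0.28×11.2 = 11.42
Denominator = 1×133 + 0.029×27.7 + 0.28×95.0 = 160.4
Vm = 61.1 · log₁₀(0.071208) = 61.1 × (-1.1475) = -70.11 mV

-70 mV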